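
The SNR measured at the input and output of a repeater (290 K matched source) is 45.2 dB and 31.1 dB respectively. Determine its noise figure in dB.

14.1 dB

NF (dB) = SNR_in(dB) − SNR_out(dB) when the source is at T₀
NF = 45.2 − 31.1 = 14.1 dB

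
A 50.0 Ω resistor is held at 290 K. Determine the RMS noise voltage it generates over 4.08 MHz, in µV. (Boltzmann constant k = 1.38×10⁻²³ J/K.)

1.81 µV

V_n = √(4kTRB)
4kTRB = 4 × 1.38×10⁻²³ × 290 × 5.00×10¹ × 4.08×10⁶ = 3.27×10⁻¹² V²
V_n = √(3.27×10⁻¹²) = 1.81×10⁻⁶ V = 1.81 µV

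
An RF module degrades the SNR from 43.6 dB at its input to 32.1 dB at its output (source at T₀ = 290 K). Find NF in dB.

11.5 dB

NF (dB) = SNR_in(dB) − SNR_out(dB) when the source is at T₀
NF = 43.6 − 32.1 = 11.5 dB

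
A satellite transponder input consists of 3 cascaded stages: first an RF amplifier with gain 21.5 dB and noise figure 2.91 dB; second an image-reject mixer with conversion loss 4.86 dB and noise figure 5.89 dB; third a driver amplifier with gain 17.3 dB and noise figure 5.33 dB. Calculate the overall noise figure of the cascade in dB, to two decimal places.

Convert to linear (a loss of L dB is a gain of −L dB): F_i = 10^(NF_i/10), G_i = 10^(G_i,dB/10)
  Stage 1: F_1 = 10^(2.91/10) = 1.954, G_1 = 10^(21.5/10) = 141.3
  Stage 2: F_2 = 10^(5.89/10) = 3.882, G_2 = 10^(−4.86/10) = 0.3266
  Stage 3: F_3 = 10^(5.33/10) = 3.412, G_3 = 10^(17.3/10) = 53.70
Friis cascade:
  F = 1.954 + (3.882 − 1)/141.3 + (3.412 − 1)/46.13 = 2.027
NF = 10 log₁₀(2.027) = 3.07 dB

3.07 dB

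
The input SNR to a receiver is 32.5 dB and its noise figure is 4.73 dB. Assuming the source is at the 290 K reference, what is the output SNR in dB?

By definition F = SNR_in/SNR_out, so in dB: SNR_out = SNR_in − NF
SNR_out = 32.5 − 4.73 = 27.77 dB

27.77 dB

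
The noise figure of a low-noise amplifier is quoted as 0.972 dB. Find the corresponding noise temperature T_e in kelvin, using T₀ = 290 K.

72.7 K

F = 10^(0.972/10) = 1.25083
T_e = (F − 1)·T₀ = (1.25083 − 1) × 290 = 72.7 K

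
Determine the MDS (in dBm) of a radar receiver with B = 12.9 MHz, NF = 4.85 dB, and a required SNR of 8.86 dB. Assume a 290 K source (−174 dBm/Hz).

−89.2 dBm

Sensitivity = −174 + 10 log₁₀(B) + NF + SNR_min
= −174 + 71.11 + 4.85 + 8.86
= −89.18 dBm → −89.2 dBm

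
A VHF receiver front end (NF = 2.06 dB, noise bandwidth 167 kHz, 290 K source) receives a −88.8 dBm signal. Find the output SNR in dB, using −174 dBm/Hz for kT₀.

Noise floor: N = −174 + 10 log₁₀(B) + NF
10 log₁₀(1.67×10⁵) = 52.23 dB
N = −174 + 52.23 + 2.06 = −119.71 dBm
SNR = P_sig − N = −88.8 − (−119.71) = 30.91 dB → 30.9 dB

30.9 dB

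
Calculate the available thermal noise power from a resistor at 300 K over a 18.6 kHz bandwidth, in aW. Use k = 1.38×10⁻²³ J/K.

P_n = kTB = 1.38×10⁻²³ × 300 × 1.86×10⁴ = 7.70×10⁻¹⁷ W = 77.0 aW

77.0 aW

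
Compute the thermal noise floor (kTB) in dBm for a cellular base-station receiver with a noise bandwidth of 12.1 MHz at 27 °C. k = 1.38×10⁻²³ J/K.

T = 27 °C + 273.15 = 300.15 K
P_n = kTB = 1.38×10⁻²³ × 300.15 × 1.21×10⁷ = 5.01×10⁻¹⁴ W
In dBm: 10 log₁₀(5.01×10⁻¹⁴ / 10⁻³) = −103.0 dBm

−103.0 dBm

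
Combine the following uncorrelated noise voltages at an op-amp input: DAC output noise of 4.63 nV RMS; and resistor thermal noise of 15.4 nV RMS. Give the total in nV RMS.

16.1 nV

Uncorrelated sources add in power (mean-square): V_tot = √(ΣV_i²)
V_tot = √[(4.63×10⁻⁹)² + (1.54×10⁻⁸)²] = 1.61×10⁻⁸ V = 16.1 nV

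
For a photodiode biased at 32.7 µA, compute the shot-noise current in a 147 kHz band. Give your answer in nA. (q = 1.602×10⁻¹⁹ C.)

I_n = √(2qI·B)
2qI·B = 2 × 1.602×10⁻¹⁹ × 3.27×10⁻⁵ × 1.47×10⁵ = 1.54×10⁻¹⁸ A²
I_n = √(1.54×10⁻¹⁸) = 1.24×10⁻⁹ A = 1.24 nA

1.24 nA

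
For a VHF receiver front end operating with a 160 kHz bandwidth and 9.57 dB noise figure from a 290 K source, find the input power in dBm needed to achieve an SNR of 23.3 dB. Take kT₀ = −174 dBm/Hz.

Sensitivity = −174 + 10 log₁₀(B) + NF + SNR_min
= −174 + 52.04 + 9.57 + 23.3
= −89.09 dBm → −89.1 dBm

−89.1 dBm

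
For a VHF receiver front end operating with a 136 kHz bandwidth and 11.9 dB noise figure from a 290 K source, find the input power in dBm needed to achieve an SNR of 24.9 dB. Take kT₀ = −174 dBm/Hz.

−85.9 dBm

Sensitivity = −174 + 10 log₁₀(B) + NF + SNR_min
= −174 + 51.34 + 11.9 + 24.9
= −85.86 dBm → −85.9 dBm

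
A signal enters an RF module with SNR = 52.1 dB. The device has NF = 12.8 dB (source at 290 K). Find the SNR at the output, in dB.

By definition F = SNR_in/SNR_out, so in dB: SNR_out = SNR_in − NF
SNR_out = 52.1 − 12.8 = 39.3 dB

39.3 dB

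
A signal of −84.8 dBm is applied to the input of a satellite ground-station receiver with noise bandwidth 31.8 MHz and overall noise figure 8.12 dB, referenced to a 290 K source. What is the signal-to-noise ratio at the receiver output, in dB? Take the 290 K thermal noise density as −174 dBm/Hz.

6.1 dB

Noise floor: N = −174 + 10 log₁₀(B) + NF
10 log₁₀(3.18×10⁷) = 75.02 dB
N = −174 + 75.02 + 8.12 = −90.86 dBm
SNR = P_sig − N = −84.8 − (−90.86) = 6.06 dB → 6.1 dB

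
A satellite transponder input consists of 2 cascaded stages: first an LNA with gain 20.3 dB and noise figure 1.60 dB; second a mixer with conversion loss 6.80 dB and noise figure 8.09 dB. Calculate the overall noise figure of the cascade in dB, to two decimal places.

Convert to linear (a loss of L dB is a gain of −L dB): F_i = 10^(NF_i/10), G_i = 10^(G_i,dB/10)
  Stage 1: F_1 = 10^(1.60/10) = 1.445, G_1 = 10^(20.3/10) = 107.2
  Stage 2: F_2 = 10^(8.09/10) = 6.442, G_2 = 10^(−6.80/10) = 0.2089
Friis cascade:
  F = 1.445 + (6.442 − 1)/107.2 = 1.496
NF = 10 log₁₀(1.496) = 1.75 dB

1.75 dB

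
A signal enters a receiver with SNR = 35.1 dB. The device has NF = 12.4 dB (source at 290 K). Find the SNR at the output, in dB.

By definition F = SNR_in/SNR_out, so in dB: SNR_out = SNR_in − NF
SNR_out = 35.1 − 12.4 = 22.7 dB

22.7 dB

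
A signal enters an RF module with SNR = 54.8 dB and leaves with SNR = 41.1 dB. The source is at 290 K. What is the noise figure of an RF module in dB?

13.7 dB

NF (dB) = SNR_in(dB) − SNR_out(dB) when the source is at T₀
NF = 54.8 − 41.1 = 13.7 dB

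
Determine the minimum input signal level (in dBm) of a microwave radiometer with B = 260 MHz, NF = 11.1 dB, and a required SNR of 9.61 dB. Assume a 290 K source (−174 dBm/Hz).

−69.1 dBm

Sensitivity = −174 + 10 log₁₀(B) + NF + SNR_min
= −174 + 84.15 + 11.1 + 9.61
= −69.14 dBm → −69.1 dBm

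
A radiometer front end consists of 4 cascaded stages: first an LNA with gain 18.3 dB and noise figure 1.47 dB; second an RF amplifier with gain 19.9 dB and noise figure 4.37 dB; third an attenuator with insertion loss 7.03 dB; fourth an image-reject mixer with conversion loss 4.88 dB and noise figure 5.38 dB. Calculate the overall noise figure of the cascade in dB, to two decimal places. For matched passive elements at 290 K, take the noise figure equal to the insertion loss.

1.56 dB

Convert to linear (a loss of L dB is a gain of −L dB): F_i = 10^(NF_i/10), G_i = 10^(G_i,dB/10)
  Stage 1: F_1 = 10^(1.47/10) = 1.403, G_1 = 10^(18.3/10) = 67.61
  Stage 2: F_2 = 10^(4.37/10) = 2.735, G_2 = 10^(19.9/10) = 97.72
  Stage 3: F_3 = 10^(7.03/10) = 5.047, G_3 = 10^(−7.03/10) = 0.1982
  Stage 4: F_4 = 10^(5.38/10) = 3.451, G_4 = 10^(−4.88/10) = 0.3251
Friis cascade:
  F = 1.403 + (2.735 − 1)/67.61 + (5.047 − 1)/6607 + (3.451 − 1)/1309 = 1.431
NF = 10 log₁₀(1.431) = 1.56 dB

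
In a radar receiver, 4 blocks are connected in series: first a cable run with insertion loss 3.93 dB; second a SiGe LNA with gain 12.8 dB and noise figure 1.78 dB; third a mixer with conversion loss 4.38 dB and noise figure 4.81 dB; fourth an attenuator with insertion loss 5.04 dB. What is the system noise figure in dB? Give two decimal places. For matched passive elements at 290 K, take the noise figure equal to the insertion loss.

Convert to linear (a loss of L dB is a gain of −L dB): F_i = 10^(NF_i/10), G_i = 10^(G_i,dB/10)
  Stage 1: F_1 = 10^(3.93/10) = 2.472, G_1 = 10^(−3.93/10) = 0.4046
  Stage 2: F_2 = 10^(1.78/10) = 1.507, G_2 = 10^(12.8/10) = 19.05
  Stage 3: F_3 = 10^(4.81/10) = 3.027, G_3 = 10^(−4.38/10) = 0.3648
  Stage 4: F_4 = 10^(5.04/10) = 3.192, G_4 = 10^(−5.04/10) = 0.3133
Friis cascade:
  F = 2.472 + (1.507 − 1)/0.4046 + (3.027 − 1)/7.709 + (3.192 − 1)/2.812 = 4.766
NF = 10 log₁₀(4.766) = 6.78 dB

6.78 dB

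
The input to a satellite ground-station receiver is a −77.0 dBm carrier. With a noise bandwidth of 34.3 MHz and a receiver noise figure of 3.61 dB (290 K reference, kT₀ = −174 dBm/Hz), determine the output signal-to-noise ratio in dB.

18.0 dB

Noise floor: N = −174 + 10 log₁₀(B) + NF
10 log₁₀(3.43×10⁷) = 75.35 dB
N = −174 + 75.35 + 3.61 = −95.04 dBm
SNR = P_sig − N = −77.0 − (−95.04) = 18.04 dB → 18.0 dB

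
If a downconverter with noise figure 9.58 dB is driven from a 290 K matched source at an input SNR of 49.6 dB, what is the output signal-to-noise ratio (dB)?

40.02 dB

By definition F = SNR_in/SNR_out, so in dB: SNR_out = SNR_in − NF
SNR_out = 49.6 − 9.58 = 40.02 dB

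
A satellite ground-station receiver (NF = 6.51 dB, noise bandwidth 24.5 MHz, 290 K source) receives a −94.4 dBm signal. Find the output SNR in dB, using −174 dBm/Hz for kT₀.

Noise floor: N = −174 + 10 log₁₀(B) + NF
10 log₁₀(2.45×10⁷) = 73.89 dB
N = −174 + 73.89 + 6.51 = −93.60 dBm
SNR = P_sig − N = −94.4 − (−93.60) = −0.80 dB → −0.8 dB

−0.8 dB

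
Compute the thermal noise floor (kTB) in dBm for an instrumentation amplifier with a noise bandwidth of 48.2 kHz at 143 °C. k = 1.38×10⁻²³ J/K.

T = 143 °C + 273.15 = 416.15 K
P_n = kTB = 1.38×10⁻²³ × 416.15 × 4.82×10⁴ = 2.77×10⁻¹⁶ W
In dBm: 10 log₁₀(2.77×10⁻¹⁶ / 10⁻³) = −125.6 dBm

−125.6 dBm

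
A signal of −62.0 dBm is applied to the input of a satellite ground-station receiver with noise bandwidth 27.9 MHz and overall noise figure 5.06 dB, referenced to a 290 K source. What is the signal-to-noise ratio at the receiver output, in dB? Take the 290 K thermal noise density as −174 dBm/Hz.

32.5 dB

Noise floor: N = −174 + 10 log₁₀(B) + NF
10 log₁₀(2.79×10⁷) = 74.46 dB
N = −174 + 74.46 + 5.06 = −94.48 dBm
SNR = P_sig − N = −62.0 − (−94.48) = 32.48 dB → 32.5 dB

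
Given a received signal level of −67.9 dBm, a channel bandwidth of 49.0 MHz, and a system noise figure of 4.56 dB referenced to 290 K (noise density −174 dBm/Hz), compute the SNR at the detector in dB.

24.6 dB

Noise floor: N = −174 + 10 log₁₀(B) + NF
10 log₁₀(4.90×10⁷) = 76.9 dB
N = −174 + 76.9 + 4.56 = −92.54 dBm
SNR = P_sig − N = −67.9 − (−92.54) = 24.64 dB → 24.6 dB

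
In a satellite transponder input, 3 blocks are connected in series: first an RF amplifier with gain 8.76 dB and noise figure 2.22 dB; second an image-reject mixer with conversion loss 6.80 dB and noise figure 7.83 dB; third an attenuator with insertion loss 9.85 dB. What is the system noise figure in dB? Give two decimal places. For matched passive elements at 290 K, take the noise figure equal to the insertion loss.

Convert to linear (a loss of L dB is a gain of −L dB): F_i = 10^(NF_i/10), G_i = 10^(G_i,dB/10)
  Stage 1: F_1 = 10^(2.22/10) = 1.667, G_1 = 10^(8.76/10) = 7.516
  Stage 2: F_2 = 10^(7.83/10) = 6.067, G_2 = 10^(−6.80/10) = 0.2089
  Stage 3: F_3 = 10^(9.85/10) = 9.661, G_3 = 10^(−9.85/10) = 0.1035
Friis cascade:
  F = 1.667 + (6.067 − 1)/7.516 + (9.661 − 1)/1.570 = 7.856
NF = 10 log₁₀(7.856) = 8.95 dB

8.95 dB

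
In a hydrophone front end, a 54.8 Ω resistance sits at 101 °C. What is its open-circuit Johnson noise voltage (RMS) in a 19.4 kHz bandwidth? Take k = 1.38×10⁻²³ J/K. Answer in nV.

148 nV

T = 101 °C + 273.15 = 374.15 K
V_n = √(4kTRB)
4kTRB = 4 × 1.38×10⁻²³ × 374.15 × 5.48×10¹ × 1.94×10⁴ = 2.20×10⁻¹⁴ V²
V_n = √(2.20×10⁻¹⁴) = 1.48×10⁻⁷ V = 148 nV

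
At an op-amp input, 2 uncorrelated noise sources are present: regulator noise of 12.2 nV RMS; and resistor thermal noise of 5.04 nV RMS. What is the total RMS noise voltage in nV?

13.2 nV

Uncorrelated sources add in power (mean-square): V_tot = √(ΣV_i²)
V_tot = √[(1.22×10⁻⁸)² + (5.04×10⁻⁹)²] = 1.32×10⁻⁸ V = 13.2 nV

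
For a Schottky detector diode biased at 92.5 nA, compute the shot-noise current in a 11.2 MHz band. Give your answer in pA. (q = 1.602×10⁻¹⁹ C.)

576 pA

I_n = √(2qI·B)
2qI·B = 2 × 1.602×10⁻¹⁹ × 9.25×10⁻⁸ × 1.12×10⁷ = 3.32×10⁻¹⁹ A²
I_n = √(3.32×10⁻¹⁹) = 5.76×10⁻¹⁰ A = 576 pA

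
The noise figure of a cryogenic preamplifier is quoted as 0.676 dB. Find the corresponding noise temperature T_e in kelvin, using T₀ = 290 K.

F = 10^(0.676/10) = 1.16842
T_e = (F − 1)·T₀ = (1.16842 − 1) × 290 = 48.8 K

48.8 K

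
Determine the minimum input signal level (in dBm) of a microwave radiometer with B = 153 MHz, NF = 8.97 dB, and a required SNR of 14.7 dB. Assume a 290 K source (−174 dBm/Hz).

−68.5 dBm

Sensitivity = −174 + 10 log₁₀(B) + NF + SNR_min
= −174 + 81.85 + 8.97 + 14.7
= −68.48 dBm → −68.5 dBm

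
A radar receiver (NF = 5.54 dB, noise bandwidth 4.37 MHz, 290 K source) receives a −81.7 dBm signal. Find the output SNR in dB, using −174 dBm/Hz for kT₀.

Noise floor: N = −174 + 10 log₁₀(B) + NF
10 log₁₀(4.37×10⁶) = 66.4 dB
N = −174 + 66.4 + 5.54 = −102.06 dBm
SNR = P_sig − N = −81.7 − (−102.06) = 20.36 dB → 20.4 dB

20.4 dB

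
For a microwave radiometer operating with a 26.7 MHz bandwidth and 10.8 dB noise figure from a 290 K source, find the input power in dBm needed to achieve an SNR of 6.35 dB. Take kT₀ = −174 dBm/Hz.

Sensitivity = −174 + 10 log₁₀(B) + NF + SNR_min
= −174 + 74.27 + 10.8 + 6.35
= −82.58 dBm → −82.6 dBm

−82.6 dBm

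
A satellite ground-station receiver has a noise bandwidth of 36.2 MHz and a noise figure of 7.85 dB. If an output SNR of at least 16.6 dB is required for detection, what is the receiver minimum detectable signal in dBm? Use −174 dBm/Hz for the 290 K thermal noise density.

−74.0 dBm

Sensitivity = −174 + 10 log₁₀(B) + NF + SNR_min
= −174 + 75.59 + 7.85 + 16.6
= −73.96 dBm → −74.0 dBm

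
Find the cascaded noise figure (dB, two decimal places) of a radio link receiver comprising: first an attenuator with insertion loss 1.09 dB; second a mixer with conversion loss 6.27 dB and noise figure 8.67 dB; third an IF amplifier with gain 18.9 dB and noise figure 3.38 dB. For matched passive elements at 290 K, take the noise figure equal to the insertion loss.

Convert to linear (a loss of L dB is a gain of −L dB): F_i = 10^(NF_i/10), G_i = 10^(G_i,dB/10)
  Stage 1: F_1 = 10^(1.09/10) = 1.285, G_1 = 10^(−1.09/10) = 0.7780
  Stage 2: F_2 = 10^(8.67/10) = 7.362, G_2 = 10^(−6.27/10) = 0.2360
  Stage 3: F_3 = 10^(3.38/10) = 2.178, G_3 = 10^(18.9/10) = 77.62
Friis cascade:
  F = 1.285 + (7.362 − 1)/0.7780 + (2.178 − 1)/0.1837 = 15.88
NF = 10 log₁₀(15.88) = 12.01 dB

12.01 dB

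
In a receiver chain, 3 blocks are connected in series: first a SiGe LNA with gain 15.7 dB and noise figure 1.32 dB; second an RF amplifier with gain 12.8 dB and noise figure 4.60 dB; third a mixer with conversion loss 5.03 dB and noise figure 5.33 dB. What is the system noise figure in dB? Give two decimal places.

Convert to linear (a loss of L dB is a gain of −L dB): F_i = 10^(NF_i/10), G_i = 10^(G_i,dB/10)
  Stage 1: F_1 = 10^(1.32/10) = 1.355, G_1 = 10^(15.7/10) = 37.15
  Stage 2: F_2 = 10^(4.60/10) = 2.884, G_2 = 10^(12.8/10) = 19.05
  Stage 3: F_3 = 10^(5.33/10) = 3.412, G_3 = 10^(−5.03/10) = 0.3141
Friis cascade:
  F = 1.355 + (2.884 − 1)/37.15 + (3.412 − 1)/707.9 = 1.409
NF = 10 log₁₀(1.409) = 1.49 dB

1.49 dB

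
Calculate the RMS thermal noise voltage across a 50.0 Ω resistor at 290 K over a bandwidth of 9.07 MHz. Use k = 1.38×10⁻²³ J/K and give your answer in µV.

2.69 µV

V_n = √(4kTRB)
4kTRB = 4 × 1.38×10⁻²³ × 290 × 5.00×10¹ × 9.07×10⁶ = 7.26×10⁻¹² V²
V_n = √(7.26×10⁻¹²) = 2.69×10⁻⁶ V = 2.69 µV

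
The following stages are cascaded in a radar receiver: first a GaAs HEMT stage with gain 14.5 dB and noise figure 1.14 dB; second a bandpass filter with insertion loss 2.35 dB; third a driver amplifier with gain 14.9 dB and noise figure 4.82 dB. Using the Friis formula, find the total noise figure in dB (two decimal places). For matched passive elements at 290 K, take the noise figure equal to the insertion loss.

1.61 dB

Convert to linear (a loss of L dB is a gain of −L dB): F_i = 10^(NF_i/10), G_i = 10^(G_i,dB/10)
  Stage 1: F_1 = 10^(1.14/10) = 1.300, G_1 = 10^(14.5/10) = 28.18
  Stage 2: F_2 = 10^(2.35/10) = 1.718, G_2 = 10^(−2.35/10) = 0.5821
  Stage 3: F_3 = 10^(4.82/10) = 3.034, G_3 = 10^(14.9/10) = 30.90
Friis cascade:
  F = 1.300 + (1.718 − 1)/28.18 + (3.034 − 1)/16.41 = 1.450
NF = 10 log₁₀(1.450) = 1.61 dB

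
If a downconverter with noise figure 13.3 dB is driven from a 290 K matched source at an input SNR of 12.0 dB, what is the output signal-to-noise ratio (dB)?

By definition F = SNR_in/SNR_out, so in dB: SNR_out = SNR_in − NF
SNR_out = 12.0 − 13.3 = −1.3 dB

−1.3 dB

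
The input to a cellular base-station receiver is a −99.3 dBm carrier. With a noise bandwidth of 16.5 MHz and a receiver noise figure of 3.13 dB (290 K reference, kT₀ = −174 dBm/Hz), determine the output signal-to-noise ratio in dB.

Noise floor: N = −174 + 10 log₁₀(B) + NF
10 log₁₀(1.65×10⁷) = 72.17 dB
N = −174 + 72.17 + 3.13 = −98.70 dBm
SNR = P_sig − N = −99.3 − (−98.70) = −0.60 dB → −0.6 dB

−0.6 dB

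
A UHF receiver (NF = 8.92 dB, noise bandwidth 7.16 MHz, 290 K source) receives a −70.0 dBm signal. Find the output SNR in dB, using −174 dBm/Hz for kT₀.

Noise floor: N = −174 + 10 log₁₀(B) + NF
10 log₁₀(7.16×10⁶) = 68.55 dB
N = −174 + 68.55 + 8.92 = −96.53 dBm
SNR = P_sig − N = −70.0 − (−96.53) = 26.53 dB → 26.5 dB

26.5 dB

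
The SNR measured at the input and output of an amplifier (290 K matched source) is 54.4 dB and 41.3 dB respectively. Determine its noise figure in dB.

NF (dB) = SNR_in(dB) − SNR_out(dB) when the source is at T₀
NF = 54.4 − 41.3 = 13.1 dB

13.1 dB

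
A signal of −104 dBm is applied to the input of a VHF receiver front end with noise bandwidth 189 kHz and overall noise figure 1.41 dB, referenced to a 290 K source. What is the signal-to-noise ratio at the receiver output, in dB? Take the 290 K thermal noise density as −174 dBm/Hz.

Noise floor: N = −174 + 10 log₁₀(B) + NF
10 log₁₀(1.89×10⁵) = 52.76 dB
N = −174 + 52.76 + 1.41 = −119.83 dBm
SNR = P_sig − N = −104 − (−119.83) = 15.83 dB → 15.8 dB

15.8 dB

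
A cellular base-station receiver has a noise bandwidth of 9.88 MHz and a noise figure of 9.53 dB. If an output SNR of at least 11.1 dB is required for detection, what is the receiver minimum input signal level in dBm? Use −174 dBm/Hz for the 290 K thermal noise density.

Sensitivity = −174 + 10 log₁₀(B) + NF + SNR_min
= −174 + 69.95 + 9.53 + 11.1
= −83.42 dBm → −83.4 dBm

−83.4 dBm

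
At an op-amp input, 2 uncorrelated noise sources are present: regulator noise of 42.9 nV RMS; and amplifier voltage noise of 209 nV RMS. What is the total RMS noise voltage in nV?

213 nV

Uncorrelated sources add in power (mean-square): V_tot = √(ΣV_i²)
V_tot = √[(4.29×10⁻⁸)² + (2.09×10⁻⁷)²] = 2.13×10⁻⁷ V = 213 nV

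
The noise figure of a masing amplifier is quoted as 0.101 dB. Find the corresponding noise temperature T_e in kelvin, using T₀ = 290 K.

6.82 K

F = 10^(0.101/10) = 1.02353
T_e = (F − 1)·T₀ = (1.02353 − 1) × 290 = 6.82 K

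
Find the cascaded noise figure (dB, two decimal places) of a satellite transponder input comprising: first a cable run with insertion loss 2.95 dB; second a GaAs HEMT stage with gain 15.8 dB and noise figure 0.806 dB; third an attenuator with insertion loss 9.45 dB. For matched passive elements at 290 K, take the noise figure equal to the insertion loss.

Convert to linear (a loss of L dB is a gain of −L dB): F_i = 10^(NF_i/10), G_i = 10^(G_i,dB/10)
  Stage 1: F_1 = 10^(2.95/10) = 1.972, G_1 = 10^(−2.95/10) = 0.5070
  Stage 2: F_2 = 10^(0.806/10) = 1.204, G_2 = 10^(15.8/10) = 38.02
  Stage 3: F_3 = 10^(9.45/10) = 8.810, G_3 = 10^(−9.45/10) = 0.1135
Friis cascade:
  F = 1.972 + (1.204 − 1)/0.5070 + (8.810 − 1)/19.28 = 2.780
NF = 10 log₁₀(2.780) = 4.44 dB

4.44 dB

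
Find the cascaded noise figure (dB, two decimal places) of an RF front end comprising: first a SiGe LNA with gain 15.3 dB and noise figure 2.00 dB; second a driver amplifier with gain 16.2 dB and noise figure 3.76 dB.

Convert to linear (a loss of L dB is a gain of −L dB): F_i = 10^(NF_i/10), G_i = 10^(G_i,dB/10)
  Stage 1: F_1 = 10^(2.00/10) = 1.585, G_1 = 10^(15.3/10) = 33.88
  Stage 2: F_2 = 10^(3.76/10) = 2.377, G_2 = 10^(16.2/10) = 41.69
Friis cascade:
  F = 1.585 + (2.377 − 1)/33.88 = 1.626
NF = 10 log₁₀(1.626) = 2.11 dB

2.11 dB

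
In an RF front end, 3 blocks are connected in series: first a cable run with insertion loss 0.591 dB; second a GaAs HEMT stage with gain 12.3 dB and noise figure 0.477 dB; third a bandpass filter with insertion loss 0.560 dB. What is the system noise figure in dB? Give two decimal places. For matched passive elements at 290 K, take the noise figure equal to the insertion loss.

Convert to linear (a loss of L dB is a gain of −L dB): F_i = 10^(NF_i/10), G_i = 10^(G_i,dB/10)
  Stage 1: F_1 = 10^(0.591/10) = 1.146, G_1 = 10^(−0.591/10) = 0.8728
  Stage 2: F_2 = 10^(0.477/10) = 1.116, G_2 = 10^(12.3/10) = 16.98
  Stage 3: F_3 = 10^(0.560/10) = 1.138, G_3 = 10^(−0.560/10) = 0.8790
Friis cascade:
  F = 1.146 + (1.116 − 1)/0.8728 + (1.138 − 1)/14.82 = 1.288
NF = 10 log₁₀(1.288) = 1.10 dB

1.10 dB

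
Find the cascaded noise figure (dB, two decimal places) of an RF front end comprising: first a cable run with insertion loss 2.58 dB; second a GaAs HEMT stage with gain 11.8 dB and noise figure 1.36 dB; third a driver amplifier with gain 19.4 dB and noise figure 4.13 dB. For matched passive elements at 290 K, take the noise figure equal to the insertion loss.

Convert to linear (a loss of L dB is a gain of −L dB): F_i = 10^(NF_i/10), G_i = 10^(G_i,dB/10)
  Stage 1: F_1 = 10^(2.58/10) = 1.811, G_1 = 10^(−2.58/10) = 0.5521
  Stage 2: F_2 = 10^(1.36/10) = 1.368, G_2 = 10^(11.8/10) = 15.14
  Stage 3: F_3 = 10^(4.13/10) = 2.588, G_3 = 10^(19.4/10) = 87.10
Friis cascade:
  F = 1.811 + (1.368 − 1)/0.5521 + (2.588 − 1)/8.356 = 2.667
NF = 10 log₁₀(2.667) = 4.26 dB

4.26 dB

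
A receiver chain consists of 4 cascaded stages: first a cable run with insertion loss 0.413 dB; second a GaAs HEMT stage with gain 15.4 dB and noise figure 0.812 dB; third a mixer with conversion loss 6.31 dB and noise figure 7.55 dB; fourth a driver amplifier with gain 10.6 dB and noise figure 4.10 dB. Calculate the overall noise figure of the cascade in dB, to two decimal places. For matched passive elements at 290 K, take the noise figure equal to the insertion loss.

2.27 dB

Convert to linear (a loss of L dB is a gain of −L dB): F_i = 10^(NF_i/10), G_i = 10^(G_i,dB/10)
  Stage 1: F_1 = 10^(0.413/10) = 1.100, G_1 = 10^(−0.413/10) = 0.9093
  Stage 2: F_2 = 10^(0.812/10) = 1.206, G_2 = 10^(15.4/10) = 34.67
  Stage 3: F_3 = 10^(7.55/10) = 5.689, G_3 = 10^(−6.31/10) = 0.2339
  Stage 4: F_4 = 10^(4.10/10) = 2.570, G_4 = 10^(10.6/10) = 11.48
Friis cascade:
  F = 1.100 + (1.206 − 1)/0.9093 + (5.689 − 1)/31.53 + (2.570 − 1)/7.374 = 1.688
NF = 10 log₁₀(1.688) = 2.27 dB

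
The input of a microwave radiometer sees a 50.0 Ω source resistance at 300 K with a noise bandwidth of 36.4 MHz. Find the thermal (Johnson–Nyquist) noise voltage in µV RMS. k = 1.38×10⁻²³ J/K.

V_n = √(4kTRB)
4kTRB = 4 × 1.38×10⁻²³ × 300 × 5.00×10¹ × 3.64×10⁷ = 3.01×10⁻¹¹ V²
V_n = √(3.01×10⁻¹¹) = 5.49×10⁻⁶ V = 5.49 µV

5.49 µV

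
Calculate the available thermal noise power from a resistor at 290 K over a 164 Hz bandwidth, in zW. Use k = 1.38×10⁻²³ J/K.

656 zW

P_n = kTB = 1.38×10⁻²³ × 290 × 1.64×10² = 6.56×10⁻¹⁹ W = 656 zW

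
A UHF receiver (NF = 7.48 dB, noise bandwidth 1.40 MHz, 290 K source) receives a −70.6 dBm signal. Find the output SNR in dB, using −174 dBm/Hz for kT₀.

34.5 dB

Noise floor: N = −174 + 10 log₁₀(B) + NF
10 log₁₀(1.40×10⁶) = 61.46 dB
N = −174 + 61.46 + 7.48 = −105.06 dBm
SNR = P_sig − N = −70.6 − (−105.06) = 34.46 dB → 34.5 dB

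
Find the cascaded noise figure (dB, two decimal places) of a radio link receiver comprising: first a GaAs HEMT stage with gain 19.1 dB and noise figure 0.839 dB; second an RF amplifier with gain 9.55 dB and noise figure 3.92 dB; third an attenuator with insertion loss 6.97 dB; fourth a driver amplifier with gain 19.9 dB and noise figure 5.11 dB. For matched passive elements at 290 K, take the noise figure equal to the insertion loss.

Convert to linear (a loss of L dB is a gain of −L dB): F_i = 10^(NF_i/10), G_i = 10^(G_i,dB/10)
  Stage 1: F_1 = 10^(0.839/10) = 1.213, G_1 = 10^(19.1/10) = 81.28
  Stage 2: F_2 = 10^(3.92/10) = 2.466, G_2 = 10^(9.55/10) = 9.016
  Stage 3: F_3 = 10^(6.97/10) = 4.977, G_3 = 10^(−6.97/10) = 0.2009
  Stage 4: F_4 = 10^(5.11/10) = 3.243, G_4 = 10^(19.9/10) = 97.72
Friis cascade:
  F = 1.213 + (2.466 − 1)/81.28 + (4.977 − 1)/732.8 + (3.243 − 1)/147.2 = 1.252
NF = 10 log₁₀(1.252) = 0.98 dB

0.98 dB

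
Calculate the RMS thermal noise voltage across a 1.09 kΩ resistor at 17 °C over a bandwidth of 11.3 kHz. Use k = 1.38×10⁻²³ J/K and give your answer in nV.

444 nV

T = 17 °C + 273.15 = 290.15 K
V_n = √(4kTRB)
4kTRB = 4 × 1.38×10⁻²³ × 290.15 × 1.09×10³ × 1.13×10⁴ = 1.97×10⁻¹³ V²
V_n = √(1.97×10⁻¹³) = 4.44×10⁻⁷ V = 444 nV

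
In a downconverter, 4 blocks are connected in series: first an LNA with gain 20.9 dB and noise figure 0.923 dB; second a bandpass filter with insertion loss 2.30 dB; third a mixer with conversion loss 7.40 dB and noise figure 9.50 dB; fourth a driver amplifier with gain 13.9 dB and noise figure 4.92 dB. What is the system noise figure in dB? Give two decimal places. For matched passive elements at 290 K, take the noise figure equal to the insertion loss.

1.79 dB

Convert to linear (a loss of L dB is a gain of −L dB): F_i = 10^(NF_i/10), G_i = 10^(G_i,dB/10)
  Stage 1: F_1 = 10^(0.923/10) = 1.237, G_1 = 10^(20.9/10) = 123.0
  Stage 2: F_2 = 10^(2.30/10) = 1.698, G_2 = 10^(−2.30/10) = 0.5888
  Stage 3: F_3 = 10^(9.50/10) = 8.913, G_3 = 10^(−7.40/10) = 0.1820
  Stage 4: F_4 = 10^(4.92/10) = 3.105, G_4 = 10^(13.9/10) = 24.55
Friis cascade:
  F = 1.237 + (1.698 − 1)/123.0 + (8.913 − 1)/72.44 + (3.105 − 1)/13.18 = 1.511
NF = 10 log₁₀(1.511) = 1.79 dB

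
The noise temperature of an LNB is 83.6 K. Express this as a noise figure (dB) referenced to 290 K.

1.10 dB

F = 1 + T_e/T₀ = 1 + 83.6/290 = 1.28828
NF = 10 log₁₀(1.28828) = 1.10 dB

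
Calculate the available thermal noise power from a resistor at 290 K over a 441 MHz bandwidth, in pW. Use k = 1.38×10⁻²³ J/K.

1.76 pW

P_n = kTB = 1.38×10⁻²³ × 290 × 4.41×10⁸ = 1.76×10⁻¹² W = 1.76 pW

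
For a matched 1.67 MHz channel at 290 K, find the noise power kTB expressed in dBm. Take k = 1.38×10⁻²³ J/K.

P_n = kTB = 1.38×10⁻²³ × 290 × 1.67×10⁶ = 6.68×10⁻¹⁵ W
In dBm: 10 log₁₀(6.68×10⁻¹⁵ / 10⁻³) = −111.8 dBm

−111.8 dBm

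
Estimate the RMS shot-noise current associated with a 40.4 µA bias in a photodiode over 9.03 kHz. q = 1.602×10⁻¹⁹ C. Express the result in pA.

I_n = √(2qI·B)
2qI·B = 2 × 1.602×10⁻¹⁹ × 4.04×10⁻⁵ × 9.03×10³ = 1.17×10⁻¹⁹ A²
I_n = √(1.17×10⁻¹⁹) = 3.42×10⁻¹⁰ A = 342 pA

342 pA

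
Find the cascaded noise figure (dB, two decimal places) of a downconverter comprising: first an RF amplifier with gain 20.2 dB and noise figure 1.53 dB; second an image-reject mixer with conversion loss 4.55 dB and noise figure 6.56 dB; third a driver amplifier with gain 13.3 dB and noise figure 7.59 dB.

Convert to linear (a loss of L dB is a gain of −L dB): F_i = 10^(NF_i/10), G_i = 10^(G_i,dB/10)
  Stage 1: F_1 = 10^(1.53/10) = 1.422, G_1 = 10^(20.2/10) = 104.7
  Stage 2: F_2 = 10^(6.56/10) = 4.529, G_2 = 10^(−4.55/10) = 0.3508
  Stage 3: F_3 = 10^(7.59/10) = 5.741, G_3 = 10^(13.3/10) = 21.38
Friis cascade:
  F = 1.422 + (4.529 − 1)/104.7 + (5.741 − 1)/36.73 = 1.585
NF = 10 log₁₀(1.585) = 2.00 dB

2.00 dB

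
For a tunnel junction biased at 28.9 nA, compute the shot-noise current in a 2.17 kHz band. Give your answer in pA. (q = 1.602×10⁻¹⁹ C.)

I_n = √(2qI·B)
2qI·B = 2 × 1.602×10⁻¹⁹ × 2.89×10⁻⁸ × 2.17×10³ = 2.01×10⁻²³ A²
I_n = √(2.01×10⁻²³) = 4.48×10⁻¹² A = 4.48 pA

4.48 pA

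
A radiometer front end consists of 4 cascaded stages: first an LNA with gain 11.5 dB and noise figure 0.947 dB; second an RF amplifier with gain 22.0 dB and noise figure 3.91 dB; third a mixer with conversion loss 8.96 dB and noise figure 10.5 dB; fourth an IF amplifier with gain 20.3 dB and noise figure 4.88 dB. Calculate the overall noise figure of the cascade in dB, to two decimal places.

1.33 dB

Convert to linear (a loss of L dB is a gain of −L dB): F_i = 10^(NF_i/10), G_i = 10^(G_i,dB/10)
  Stage 1: F_1 = 10^(0.947/10) = 1.244, G_1 = 10^(11.5/10) = 14.13
  Stage 2: F_2 = 10^(3.91/10) = 2.460, G_2 = 10^(22.0/10) = 158.5
  Stage 3: F_3 = 10^(10.5/10) = 11.22, G_3 = 10^(−8.96/10) = 0.1271
  Stage 4: F_4 = 10^(4.88/10) = 3.076, G_4 = 10^(20.3/10) = 107.2
Friis cascade:
  F = 1.244 + (2.460 − 1)/14.13 + (11.22 − 1)/2239 + (3.076 − 1)/284.4 = 1.359
NF = 10 log₁₀(1.359) = 1.33 dB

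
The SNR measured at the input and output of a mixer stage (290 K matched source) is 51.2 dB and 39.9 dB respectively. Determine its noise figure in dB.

NF (dB) = SNR_in(dB) − SNR_out(dB) when the source is at T₀
NF = 51.2 − 39.9 = 11.3 dB

11.3 dB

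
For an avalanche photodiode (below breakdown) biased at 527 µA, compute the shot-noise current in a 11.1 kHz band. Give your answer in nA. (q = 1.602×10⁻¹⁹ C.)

1.37 nA

I_n = √(2qI·B)
2qI·B = 2 × 1.602×10⁻¹⁹ × 5.27×10⁻⁴ × 1.11×10⁴ = 1.87×10⁻¹⁸ A²
I_n = √(1.87×10⁻¹⁸) = 1.37×10⁻⁹ A = 1.37 nA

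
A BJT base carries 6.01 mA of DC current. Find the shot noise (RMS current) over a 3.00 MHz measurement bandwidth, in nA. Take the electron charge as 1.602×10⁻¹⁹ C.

I_n = √(2qI·B)
2qI·B = 2 × 1.602×10⁻¹⁹ × 6.01×10⁻³ × 3.00×10⁶ = 5.78×10⁻¹⁵ A²
I_n = √(5.78×10⁻¹⁵) = 7.60×10⁻⁸ A = 76.0 nA

76.0 nA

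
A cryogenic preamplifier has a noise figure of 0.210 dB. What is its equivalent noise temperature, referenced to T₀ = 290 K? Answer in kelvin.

F = 10^(0.210/10) = 1.04954
T_e = (F − 1)·T₀ = (1.04954 − 1) × 290 = 14.4 K

14.4 K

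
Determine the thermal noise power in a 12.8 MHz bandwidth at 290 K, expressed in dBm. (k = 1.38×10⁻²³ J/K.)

−102.9 dBm

P_n = kTB = 1.38×10⁻²³ × 290 × 1.28×10⁷ = 5.12×10⁻¹⁴ W
In dBm: 10 log₁₀(5.12×10⁻¹⁴ / 10⁻³) = −102.9 dBm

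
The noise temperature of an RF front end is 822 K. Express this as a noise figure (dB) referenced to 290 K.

F = 1 + T_e/T₀ = 1 + 822/290 = 3.83448
NF = 10 log₁₀(3.83448) = 5.84 dB

5.84 dB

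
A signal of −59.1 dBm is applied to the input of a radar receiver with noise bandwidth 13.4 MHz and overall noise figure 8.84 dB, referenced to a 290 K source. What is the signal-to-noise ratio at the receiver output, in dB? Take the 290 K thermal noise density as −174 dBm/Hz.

Noise floor: N = −174 + 10 log₁₀(B) + NF
10 log₁₀(1.34×10⁷) = 71.27 dB
N = −174 + 71.27 + 8.84 = −93.89 dBm
SNR = P_sig − N = −59.1 − (−93.89) = 34.79 dB → 34.8 dB

34.8 dB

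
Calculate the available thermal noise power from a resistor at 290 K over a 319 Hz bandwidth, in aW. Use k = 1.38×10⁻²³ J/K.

1.28 aW

P_n = kTB = 1.38×10⁻²³ × 290 × 3.19×10² = 1.28×10⁻¹⁸ W = 1.28 aW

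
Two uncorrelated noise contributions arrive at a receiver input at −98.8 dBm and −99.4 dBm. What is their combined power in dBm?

−96.1 dBm

Convert to linear, add, convert back:
P₁ = 1.32×10⁻¹³ W, P₂ = 1.15×10⁻¹³ W
P_tot = 2.47×10⁻¹³ W → 10 log₁₀(P_tot / 10⁻³) = −96.1 dBm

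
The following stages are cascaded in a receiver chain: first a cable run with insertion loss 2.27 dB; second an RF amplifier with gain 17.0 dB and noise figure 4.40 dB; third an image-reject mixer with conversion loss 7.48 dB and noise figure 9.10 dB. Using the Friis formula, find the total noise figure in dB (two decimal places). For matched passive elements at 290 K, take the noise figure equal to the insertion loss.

6.89 dB

Convert to linear (a loss of L dB is a gain of −L dB): F_i = 10^(NF_i/10), G_i = 10^(G_i,dB/10)
  Stage 1: F_1 = 10^(2.27/10) = 1.687, G_1 = 10^(−2.27/10) = 0.5929
  Stage 2: F_2 = 10^(4.40/10) = 2.754, G_2 = 10^(17.0/10) = 50.12
  Stage 3: F_3 = 10^(9.10/10) = 8.128, G_3 = 10^(−7.48/10) = 0.1786
Friis cascade:
  F = 1.687 + (2.754 − 1)/0.5929 + (8.128 − 1)/29.72 = 4.885
NF = 10 log₁₀(4.885) = 6.89 dB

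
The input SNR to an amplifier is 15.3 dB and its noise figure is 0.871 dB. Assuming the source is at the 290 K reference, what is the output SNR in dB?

By definition F = SNR_in/SNR_out, so in dB: SNR_out = SNR_in − NF
SNR_out = 15.3 − 0.871 = 14.429 dB

14.429 dB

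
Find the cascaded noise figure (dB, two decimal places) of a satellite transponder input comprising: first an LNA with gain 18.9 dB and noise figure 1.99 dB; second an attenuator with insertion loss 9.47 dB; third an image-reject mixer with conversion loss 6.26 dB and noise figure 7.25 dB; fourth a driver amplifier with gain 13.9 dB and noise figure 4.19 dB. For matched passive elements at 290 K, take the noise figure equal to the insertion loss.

Convert to linear (a loss of L dB is a gain of −L dB): F_i = 10^(NF_i/10), G_i = 10^(G_i,dB/10)
  Stage 1: F_1 = 10^(1.99/10) = 1.581, G_1 = 10^(18.9/10) = 77.62
  Stage 2: F_2 = 10^(9.47/10) = 8.851, G_2 = 10^(−9.47/10) = 0.1130
  Stage 3: F_3 = 10^(7.25/10) = 5.309, G_3 = 10^(−6.26/10) = 0.2366
  Stage 4: F_4 = 10^(4.19/10) = 2.624, G_4 = 10^(13.9/10) = 24.55
Friis cascade:
  F = 1.581 + (8.851 − 1)/77.62 + (5.309 − 1)/8.770 + (2.624 − 1)/2.075 = 2.956
NF = 10 log₁₀(2.956) = 4.71 dB

4.71 dB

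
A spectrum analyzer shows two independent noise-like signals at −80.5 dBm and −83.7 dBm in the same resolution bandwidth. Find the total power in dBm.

−78.8 dBm

Convert to linear, add, convert back:
P₁ = 8.91×10⁻¹² W, P₂ = 4.27×10⁻¹² W
P_tot = 1.32×10⁻¹¹ W → 10 log₁₀(P_tot / 10⁻³) = −78.8 dBm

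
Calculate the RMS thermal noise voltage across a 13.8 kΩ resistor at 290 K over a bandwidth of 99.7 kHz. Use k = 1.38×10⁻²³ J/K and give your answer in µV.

V_n = √(4kTRB)
4kTRB = 4 × 1.38×10⁻²³ × 290 × 1.38×10⁴ × 9.97×10⁴ = 2.20×10⁻¹¹ V²
V_n = √(2.20×10⁻¹¹) = 4.69×10⁻⁶ V = 4.69 µV

4.69 µV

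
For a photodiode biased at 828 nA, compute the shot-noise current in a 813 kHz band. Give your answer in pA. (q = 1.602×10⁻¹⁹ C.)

I_n = √(2qI·B)
2qI·B = 2 × 1.602×10⁻¹⁹ × 8.28×10⁻⁷ × 8.13×10⁵ = 2.16×10⁻¹⁹ A²
I_n = √(2.16×10⁻¹⁹) = 4.64×10⁻¹⁰ A = 464 pA

464 pA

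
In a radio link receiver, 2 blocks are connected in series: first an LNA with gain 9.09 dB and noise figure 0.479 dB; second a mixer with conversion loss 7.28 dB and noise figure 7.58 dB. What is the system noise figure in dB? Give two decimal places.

2.30 dB

Convert to linear (a loss of L dB is a gain of −L dB): F_i = 10^(NF_i/10), G_i = 10^(G_i,dB/10)
  Stage 1: F_1 = 10^(0.479/10) = 1.117, G_1 = 10^(9.09/10) = 8.110
  Stage 2: F_2 = 10^(7.58/10) = 5.728, G_2 = 10^(−7.28/10) = 0.1871
Friis cascade:
  F = 1.117 + (5.728 − 1)/8.110 = 1.700
NF = 10 log₁₀(1.700) = 2.30 dB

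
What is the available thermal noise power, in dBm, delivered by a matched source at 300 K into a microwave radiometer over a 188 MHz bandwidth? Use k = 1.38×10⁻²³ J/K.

−91.1 dBm

P_n = kTB = 1.38×10⁻²³ × 300 × 1.88×10⁸ = 7.78×10⁻¹³ W
In dBm: 10 log₁₀(7.78×10⁻¹³ / 10⁻³) = −91.1 dBm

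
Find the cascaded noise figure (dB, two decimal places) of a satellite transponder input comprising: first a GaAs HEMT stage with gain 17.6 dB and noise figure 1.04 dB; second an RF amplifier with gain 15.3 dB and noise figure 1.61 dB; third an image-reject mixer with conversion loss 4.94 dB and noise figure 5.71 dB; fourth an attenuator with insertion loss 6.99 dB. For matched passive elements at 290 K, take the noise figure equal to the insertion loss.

1.09 dB

Convert to linear (a loss of L dB is a gain of −L dB): F_i = 10^(NF_i/10), G_i = 10^(G_i,dB/10)
  Stage 1: F_1 = 10^(1.04/10) = 1.271, G_1 = 10^(17.6/10) = 57.54
  Stage 2: F_2 = 10^(1.61/10) = 1.449, G_2 = 10^(15.3/10) = 33.88
  Stage 3: F_3 = 10^(5.71/10) = 3.724, G_3 = 10^(−4.94/10) = 0.3206
  Stage 4: F_4 = 10^(6.99/10) = 5.000, G_4 = 10^(−6.99/10) = 0.2000
Friis cascade:
  F = 1.271 + (1.449 − 1)/57.54 + (3.724 − 1)/1950 + (5.000 − 1)/625.2 = 1.286
NF = 10 log₁₀(1.286) = 1.09 dB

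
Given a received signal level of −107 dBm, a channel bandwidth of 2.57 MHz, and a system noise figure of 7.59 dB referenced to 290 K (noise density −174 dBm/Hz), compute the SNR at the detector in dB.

Noise floor: N = −174 + 10 log₁₀(B) + NF
10 log₁₀(2.57×10⁶) = 64.1 dB
N = −174 + 64.1 + 7.59 = −102.31 dBm
SNR = P_sig − N = −107 − (−102.31) = −4.69 dB → −4.7 dB

−4.7 dB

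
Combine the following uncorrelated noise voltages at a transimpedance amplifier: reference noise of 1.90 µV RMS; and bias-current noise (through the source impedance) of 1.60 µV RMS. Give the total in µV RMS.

Uncorrelated sources add in power (mean-square): V_tot = √(ΣV_i²)
V_tot = √[(1.90×10⁻⁶)² + (1.60×10⁻⁶)²] = 2.48×10⁻⁶ V = 2.48 µV

2.48 µV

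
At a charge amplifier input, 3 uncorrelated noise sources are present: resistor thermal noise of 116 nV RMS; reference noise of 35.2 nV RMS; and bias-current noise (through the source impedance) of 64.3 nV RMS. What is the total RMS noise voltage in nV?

Uncorrelated sources add in power (mean-square): V_tot = √(ΣV_i²)
V_tot = √[(1.16×10⁻⁷)² + (3.52×10⁻⁸)² + (6.43×10⁻⁸)²] = 1.37×10⁻⁷ V = 137 nV

137 nV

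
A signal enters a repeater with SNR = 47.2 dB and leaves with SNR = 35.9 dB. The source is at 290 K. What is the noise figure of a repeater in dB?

11.3 dB

NF (dB) = SNR_in(dB) − SNR_out(dB) when the source is at T₀
NF = 47.2 − 35.9 = 11.3 dB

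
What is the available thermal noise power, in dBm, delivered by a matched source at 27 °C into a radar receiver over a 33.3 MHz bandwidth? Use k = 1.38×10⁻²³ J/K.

T = 27 °C + 273.15 = 300.15 K
P_n = kTB = 1.38×10⁻²³ × 300.15 × 3.33×10⁷ = 1.38×10⁻¹³ W
In dBm: 10 log₁₀(1.38×10⁻¹³ / 10⁻³) = −98.6 dBm

−98.6 dBm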